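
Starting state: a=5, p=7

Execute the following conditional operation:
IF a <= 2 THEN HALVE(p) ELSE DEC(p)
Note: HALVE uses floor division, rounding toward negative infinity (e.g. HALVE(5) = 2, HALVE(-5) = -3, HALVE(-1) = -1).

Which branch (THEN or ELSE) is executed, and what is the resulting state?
Branch: ELSE, Final state: a=5, p=6

Evaluating condition: a <= 2
a = 5
Condition is False, so ELSE branch executes
After DEC(p): a=5, p=6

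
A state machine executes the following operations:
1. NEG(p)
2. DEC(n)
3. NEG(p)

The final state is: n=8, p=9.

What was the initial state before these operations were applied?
n=9, p=9

Working backwards:
Final state: n=8, p=9
Before step 3 (NEG(p)): n=8, p=-9
Before step 2 (DEC(n)): n=9, p=-9
Before step 1 (NEG(p)): n=9, p=9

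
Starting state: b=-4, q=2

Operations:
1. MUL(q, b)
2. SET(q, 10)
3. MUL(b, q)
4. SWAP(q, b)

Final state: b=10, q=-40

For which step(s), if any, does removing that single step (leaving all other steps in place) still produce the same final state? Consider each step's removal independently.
Step(s) 1

Testing removal of each single step:
Without step 1: final = b=10, q=-40 (same)
Without step 2: final = b=-8, q=32 (different)
Without step 3: final = b=10, q=-4 (different)
Without step 4: final = b=-40, q=10 (different)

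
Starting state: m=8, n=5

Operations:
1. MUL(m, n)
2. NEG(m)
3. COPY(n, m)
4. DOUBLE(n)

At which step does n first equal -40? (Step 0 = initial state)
Step 3

Tracing n:
Initial: n = 5
After step 1: n = 5
After step 2: n = 5
After step 3: n = -40 ← first occurrence
After step 4: n = -80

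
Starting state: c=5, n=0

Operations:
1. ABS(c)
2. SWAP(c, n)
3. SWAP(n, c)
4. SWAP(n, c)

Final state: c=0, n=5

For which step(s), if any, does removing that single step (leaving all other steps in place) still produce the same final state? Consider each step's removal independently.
Step(s) 1

Testing removal of each single step:
Without step 1: final = c=0, n=5 (same)
Without step 2: final = c=5, n=0 (different)
Without step 3: final = c=5, n=0 (different)
Without step 4: final = c=5, n=0 (different)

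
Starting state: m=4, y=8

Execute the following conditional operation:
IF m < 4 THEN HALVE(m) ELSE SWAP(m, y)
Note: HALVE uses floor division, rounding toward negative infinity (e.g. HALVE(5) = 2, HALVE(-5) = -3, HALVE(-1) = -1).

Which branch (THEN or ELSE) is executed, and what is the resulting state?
Branch: ELSE, Final state: m=8, y=4

Evaluating condition: m < 4
m = 4
Condition is False, so ELSE branch executes
After SWAP(m, y): m=8, y=4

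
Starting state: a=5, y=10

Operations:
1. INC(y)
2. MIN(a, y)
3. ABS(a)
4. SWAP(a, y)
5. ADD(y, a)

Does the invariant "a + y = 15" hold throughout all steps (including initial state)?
No, violated after step 1

The invariant is violated after step 1.

State at each step:
Initial: a=5, y=10
After step 1: a=5, y=11
After step 2: a=5, y=11
After step 3: a=5, y=11
After step 4: a=11, y=5
After step 5: a=11, y=16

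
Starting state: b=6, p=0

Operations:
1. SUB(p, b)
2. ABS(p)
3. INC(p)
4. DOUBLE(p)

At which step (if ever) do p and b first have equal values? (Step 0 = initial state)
Step 2

p and b first become equal after step 2.

Comparing values at each step:
Initial: p=0, b=6
After step 1: p=-6, b=6
After step 2: p=6, b=6 ← equal!
After step 3: p=7, b=6
After step 4: p=14, b=6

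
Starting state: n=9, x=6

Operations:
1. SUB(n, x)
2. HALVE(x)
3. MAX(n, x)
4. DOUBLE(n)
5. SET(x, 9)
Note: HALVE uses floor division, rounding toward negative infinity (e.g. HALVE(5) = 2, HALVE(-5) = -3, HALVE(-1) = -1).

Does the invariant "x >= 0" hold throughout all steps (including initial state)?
Yes

The invariant holds at every step.

State at each step:
Initial: n=9, x=6
After step 1: n=3, x=6
After step 2: n=3, x=3
After step 3: n=3, x=3
After step 4: n=6, x=3
After step 5: n=6, x=9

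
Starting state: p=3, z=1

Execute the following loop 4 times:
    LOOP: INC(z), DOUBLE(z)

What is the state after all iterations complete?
p=3, z=46

Iteration trace:
Start: p=3, z=1
After iteration 1: p=3, z=4
After iteration 2: p=3, z=10
After iteration 3: p=3, z=22
After iteration 4: p=3, z=46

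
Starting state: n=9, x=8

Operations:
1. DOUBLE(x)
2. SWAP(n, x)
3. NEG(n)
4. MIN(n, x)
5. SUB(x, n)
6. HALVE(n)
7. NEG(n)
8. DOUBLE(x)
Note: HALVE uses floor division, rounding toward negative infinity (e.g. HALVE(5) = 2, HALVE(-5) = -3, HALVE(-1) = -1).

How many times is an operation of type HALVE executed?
1

Counting HALVE operations:
Step 6: HALVE(n) ← HALVE
Total: 1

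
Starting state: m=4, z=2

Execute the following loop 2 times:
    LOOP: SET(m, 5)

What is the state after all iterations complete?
m=5, z=2

Iteration trace:
Start: m=4, z=2
After iteration 1: m=5, z=2
After iteration 2: m=5, z=2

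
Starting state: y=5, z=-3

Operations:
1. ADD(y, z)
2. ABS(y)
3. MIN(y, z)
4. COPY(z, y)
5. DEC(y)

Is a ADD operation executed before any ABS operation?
Yes

First ADD: step 1
First ABS: step 2
Since 1 < 2, ADD comes first.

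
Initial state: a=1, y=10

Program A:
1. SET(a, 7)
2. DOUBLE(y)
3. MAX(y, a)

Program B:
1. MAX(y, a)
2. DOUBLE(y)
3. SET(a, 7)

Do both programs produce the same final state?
Yes

Program A final state: a=7, y=20
Program B final state: a=7, y=20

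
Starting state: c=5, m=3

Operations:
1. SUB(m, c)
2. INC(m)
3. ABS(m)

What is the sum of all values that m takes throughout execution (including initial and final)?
1

Values of m at each step:
Initial: m = 3
After step 1: m = -2
After step 2: m = -1
After step 3: m = 1
Sum = 3 + -2 + -1 + 1 = 1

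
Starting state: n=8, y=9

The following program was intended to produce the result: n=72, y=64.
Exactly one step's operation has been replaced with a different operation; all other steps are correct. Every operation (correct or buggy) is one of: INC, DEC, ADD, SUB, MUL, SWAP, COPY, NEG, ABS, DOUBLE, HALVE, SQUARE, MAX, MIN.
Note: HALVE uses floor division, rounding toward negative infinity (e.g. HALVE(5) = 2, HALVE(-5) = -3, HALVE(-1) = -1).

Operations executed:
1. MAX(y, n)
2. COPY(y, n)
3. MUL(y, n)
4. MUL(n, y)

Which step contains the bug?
Step 4

Trace with buggy code:
Initial: n=8, y=9
After step 1: n=8, y=9
After step 2: n=8, y=8
After step 3: n=8, y=64
After step 4: n=512, y=64
Actual final n=512, y=64 ≠ expected n=72, y=64.
Step 4 is the only position where a single-operation replacement can produce the expected result.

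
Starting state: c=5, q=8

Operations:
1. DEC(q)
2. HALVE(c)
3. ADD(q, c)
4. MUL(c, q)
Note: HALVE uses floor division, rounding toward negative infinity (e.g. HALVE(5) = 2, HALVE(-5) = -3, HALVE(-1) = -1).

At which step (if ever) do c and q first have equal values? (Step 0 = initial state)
Never

c and q never become equal during execution.

Comparing values at each step:
Initial: c=5, q=8
After step 1: c=5, q=7
After step 2: c=2, q=7
After step 3: c=2, q=9
After step 4: c=18, q=9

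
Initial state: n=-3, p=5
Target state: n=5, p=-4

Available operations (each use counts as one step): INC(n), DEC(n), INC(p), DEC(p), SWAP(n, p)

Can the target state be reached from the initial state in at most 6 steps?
Yes

Path (2 steps): DEC(n) → SWAP(n, p)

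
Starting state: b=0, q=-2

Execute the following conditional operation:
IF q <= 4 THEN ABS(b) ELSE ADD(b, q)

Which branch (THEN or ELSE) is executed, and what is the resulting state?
Branch: THEN, Final state: b=0, q=-2

Evaluating condition: q <= 4
q = -2
Condition is True, so THEN branch executes
After ABS(b): b=0, q=-2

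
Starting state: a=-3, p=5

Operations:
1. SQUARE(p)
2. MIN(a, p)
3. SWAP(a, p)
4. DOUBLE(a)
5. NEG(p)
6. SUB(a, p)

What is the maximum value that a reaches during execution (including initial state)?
50

Values of a at each step:
Initial: a = -3
After step 1: a = -3
After step 2: a = -3
After step 3: a = 25
After step 4: a = 50 ← maximum
After step 5: a = 50
After step 6: a = 47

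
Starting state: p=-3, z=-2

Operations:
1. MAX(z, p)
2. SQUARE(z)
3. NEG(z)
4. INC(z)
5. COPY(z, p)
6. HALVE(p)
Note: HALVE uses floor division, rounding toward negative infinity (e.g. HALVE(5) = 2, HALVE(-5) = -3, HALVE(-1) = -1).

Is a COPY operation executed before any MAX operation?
No

First COPY: step 5
First MAX: step 1
Since 5 > 1, MAX comes first.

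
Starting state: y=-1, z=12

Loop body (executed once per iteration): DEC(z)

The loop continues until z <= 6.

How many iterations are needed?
6

Tracing iterations:
Initial: y=-1, z=12
After iteration 1: y=-1, z=11
After iteration 2: y=-1, z=10
After iteration 3: y=-1, z=9
After iteration 4: y=-1, z=8
After iteration 5: y=-1, z=7
After iteration 6: y=-1, z=6
z <= 6 now holds, so the loop exits after 6 iterations.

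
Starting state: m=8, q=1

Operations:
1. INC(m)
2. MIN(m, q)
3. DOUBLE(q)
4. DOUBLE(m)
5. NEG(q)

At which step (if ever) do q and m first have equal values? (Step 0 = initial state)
Step 2

q and m first become equal after step 2.

Comparing values at each step:
Initial: q=1, m=8
After step 1: q=1, m=9
After step 2: q=1, m=1 ← equal!
After step 3: q=2, m=1
After step 4: q=2, m=2 ← equal!
After step 5: q=-2, m=2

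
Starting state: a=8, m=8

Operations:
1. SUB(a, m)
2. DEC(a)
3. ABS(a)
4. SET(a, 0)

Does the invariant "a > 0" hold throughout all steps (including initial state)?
No, violated after step 1

The invariant is violated after step 1.

State at each step:
Initial: a=8, m=8
After step 1: a=0, m=8
After step 2: a=-1, m=8
After step 3: a=1, m=8
After step 4: a=0, m=8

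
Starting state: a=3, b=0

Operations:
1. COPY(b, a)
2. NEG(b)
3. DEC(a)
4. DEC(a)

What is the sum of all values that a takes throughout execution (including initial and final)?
12

Values of a at each step:
Initial: a = 3
After step 1: a = 3
After step 2: a = 3
After step 3: a = 2
After step 4: a = 1
Sum = 3 + 3 + 3 + 2 + 1 = 12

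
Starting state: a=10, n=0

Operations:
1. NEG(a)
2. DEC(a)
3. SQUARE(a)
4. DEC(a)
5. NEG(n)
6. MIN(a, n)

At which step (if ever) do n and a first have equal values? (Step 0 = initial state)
Step 6

n and a first become equal after step 6.

Comparing values at each step:
Initial: n=0, a=10
After step 1: n=0, a=-10
After step 2: n=0, a=-11
After step 3: n=0, a=121
After step 4: n=0, a=120
After step 5: n=0, a=120
After step 6: n=0, a=0 ← equal!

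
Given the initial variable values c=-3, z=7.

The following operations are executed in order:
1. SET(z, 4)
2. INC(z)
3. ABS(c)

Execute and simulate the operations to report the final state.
{c: 3, z: 5}

Step-by-step execution:
Initial: c=-3, z=7
After step 1 (SET(z, 4)): c=-3, z=4
After step 2 (INC(z)): c=-3, z=5
After step 3 (ABS(c)): c=3, z=5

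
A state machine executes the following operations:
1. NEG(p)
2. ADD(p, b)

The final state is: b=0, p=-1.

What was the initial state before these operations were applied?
b=0, p=1

Working backwards:
Final state: b=0, p=-1
Before step 2 (ADD(p, b)): b=0, p=-1
Before step 1 (NEG(p)): b=0, p=1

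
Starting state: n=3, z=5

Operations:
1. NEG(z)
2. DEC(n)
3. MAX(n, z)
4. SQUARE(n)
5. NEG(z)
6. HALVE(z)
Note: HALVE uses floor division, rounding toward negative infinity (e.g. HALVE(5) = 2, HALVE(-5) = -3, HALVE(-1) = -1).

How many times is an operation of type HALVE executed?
1

Counting HALVE operations:
Step 6: HALVE(z) ← HALVE
Total: 1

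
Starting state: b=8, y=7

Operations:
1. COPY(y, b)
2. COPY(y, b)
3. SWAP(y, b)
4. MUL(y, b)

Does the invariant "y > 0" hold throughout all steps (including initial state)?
Yes

The invariant holds at every step.

State at each step:
Initial: b=8, y=7
After step 1: b=8, y=8
After step 2: b=8, y=8
After step 3: b=8, y=8
After step 4: b=8, y=64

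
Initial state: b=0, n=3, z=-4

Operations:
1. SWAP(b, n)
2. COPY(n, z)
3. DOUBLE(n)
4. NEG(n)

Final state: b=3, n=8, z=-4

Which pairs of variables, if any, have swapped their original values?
None

Comparing initial and final values:
z: -4 → -4
b: 0 → 3
n: 3 → 8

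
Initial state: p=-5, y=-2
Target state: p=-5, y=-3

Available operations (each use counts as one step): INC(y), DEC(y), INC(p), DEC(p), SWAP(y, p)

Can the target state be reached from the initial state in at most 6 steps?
Yes

Path (1 step): DEC(y)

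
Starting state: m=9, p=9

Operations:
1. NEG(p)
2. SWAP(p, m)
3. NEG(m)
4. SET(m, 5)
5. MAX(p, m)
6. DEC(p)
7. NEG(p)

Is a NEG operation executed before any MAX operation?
Yes

First NEG: step 1
First MAX: step 5
Since 1 < 5, NEG comes first.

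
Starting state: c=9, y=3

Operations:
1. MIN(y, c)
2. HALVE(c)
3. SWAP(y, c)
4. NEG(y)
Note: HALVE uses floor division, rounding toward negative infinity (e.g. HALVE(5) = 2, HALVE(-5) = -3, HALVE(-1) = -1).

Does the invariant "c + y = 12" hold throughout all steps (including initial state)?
No, violated after step 2

The invariant is violated after step 2.

State at each step:
Initial: c=9, y=3
After step 1: c=9, y=3
After step 2: c=4, y=3
After step 3: c=3, y=4
After step 4: c=3, y=-4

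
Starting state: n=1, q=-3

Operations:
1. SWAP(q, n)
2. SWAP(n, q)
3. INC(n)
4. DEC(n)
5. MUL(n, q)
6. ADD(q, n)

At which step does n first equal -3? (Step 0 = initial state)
Step 1

Tracing n:
Initial: n = 1
After step 1: n = -3 ← first occurrence
After step 2: n = 1
After step 3: n = 2
After step 4: n = 1
After step 5: n = -3
After step 6: n = -3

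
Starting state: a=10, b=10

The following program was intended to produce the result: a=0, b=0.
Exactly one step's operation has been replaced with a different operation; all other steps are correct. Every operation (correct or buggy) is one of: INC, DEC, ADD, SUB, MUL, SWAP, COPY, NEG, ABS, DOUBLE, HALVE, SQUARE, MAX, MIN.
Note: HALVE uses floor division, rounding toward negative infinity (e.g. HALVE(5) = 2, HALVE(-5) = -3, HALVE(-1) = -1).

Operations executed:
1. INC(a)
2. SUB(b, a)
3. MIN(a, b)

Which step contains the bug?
Step 1

Trace with buggy code:
Initial: a=10, b=10
After step 1: a=11, b=10
After step 2: a=11, b=-1
After step 3: a=-1, b=-1
Actual final a=-1, b=-1 ≠ expected a=0, b=0.
Step 1 is the only position where a single-operation replacement can produce the expected result.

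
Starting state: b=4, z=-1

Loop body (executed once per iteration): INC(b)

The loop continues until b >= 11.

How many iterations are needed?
7

Tracing iterations:
Initial: b=4, z=-1
After iteration 1: b=5, z=-1
After iteration 2: b=6, z=-1
After iteration 3: b=7, z=-1
After iteration 4: b=8, z=-1
After iteration 5: b=9, z=-1
After iteration 6: b=10, z=-1
After iteration 7: b=11, z=-1
b >= 11 now holds, so the loop exits after 7 iterations.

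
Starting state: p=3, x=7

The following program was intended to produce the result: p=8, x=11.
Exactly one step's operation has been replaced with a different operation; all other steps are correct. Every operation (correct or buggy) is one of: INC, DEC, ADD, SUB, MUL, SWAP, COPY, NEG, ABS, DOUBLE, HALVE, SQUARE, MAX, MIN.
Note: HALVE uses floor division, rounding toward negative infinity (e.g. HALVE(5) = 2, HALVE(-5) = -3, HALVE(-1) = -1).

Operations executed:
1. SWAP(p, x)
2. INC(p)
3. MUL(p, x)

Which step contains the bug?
Step 3

Trace with buggy code:
Initial: p=3, x=7
After step 1: p=7, x=3
After step 2: p=8, x=3
After step 3: p=24, x=3
Actual final p=24, x=3 ≠ expected p=8, x=11.
Step 3 is the only position where a single-operation replacement can produce the expected result.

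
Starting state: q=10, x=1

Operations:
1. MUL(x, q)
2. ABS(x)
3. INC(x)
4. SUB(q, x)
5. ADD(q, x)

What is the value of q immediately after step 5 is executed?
q = 10

Tracing q through execution:
Initial: q = 10
After step 1 (MUL(x, q)): q = 10
After step 2 (ABS(x)): q = 10
After step 3 (INC(x)): q = 10
After step 4 (SUB(q, x)): q = -1
After step 5 (ADD(q, x)): q = 10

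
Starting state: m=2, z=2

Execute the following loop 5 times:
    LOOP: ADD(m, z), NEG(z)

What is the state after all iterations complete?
m=4, z=-2

Iteration trace:
Start: m=2, z=2
After iteration 1: m=4, z=-2
After iteration 2: m=2, z=2
After iteration 3: m=4, z=-2
After iteration 4: m=2, z=2
After iteration 5: m=4, z=-2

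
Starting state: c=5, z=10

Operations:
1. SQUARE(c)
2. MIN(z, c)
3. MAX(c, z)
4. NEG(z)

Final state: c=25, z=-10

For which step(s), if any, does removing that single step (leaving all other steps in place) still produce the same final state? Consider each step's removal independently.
Step(s) 2, 3

Testing removal of each single step:
Without step 1: final = c=5, z=-5 (different)
Without step 2: final = c=25, z=-10 (same)
Without step 3: final = c=25, z=-10 (same)
Without step 4: final = c=25, z=10 (different)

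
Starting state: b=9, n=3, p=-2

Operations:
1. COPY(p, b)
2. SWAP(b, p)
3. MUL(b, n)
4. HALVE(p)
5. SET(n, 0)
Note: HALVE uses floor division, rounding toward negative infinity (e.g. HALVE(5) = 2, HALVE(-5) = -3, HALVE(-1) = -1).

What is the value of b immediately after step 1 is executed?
b = 9

Tracing b through execution:
Initial: b = 9
After step 1 (COPY(p, b)): b = 9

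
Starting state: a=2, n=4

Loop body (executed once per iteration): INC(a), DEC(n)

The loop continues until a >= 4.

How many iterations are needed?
2

Tracing iterations:
Initial: a=2, n=4
After iteration 1: a=3, n=3
After iteration 2: a=4, n=2
a >= 4 now holds, so the loop exits after 2 iterations.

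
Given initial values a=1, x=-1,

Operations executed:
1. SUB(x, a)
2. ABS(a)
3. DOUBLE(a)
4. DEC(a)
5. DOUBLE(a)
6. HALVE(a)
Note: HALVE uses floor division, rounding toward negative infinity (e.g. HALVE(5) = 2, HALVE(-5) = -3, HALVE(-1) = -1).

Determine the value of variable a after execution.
a = 1

Tracing execution:
Step 1: SUB(x, a) → a = 1
Step 2: ABS(a) → a = 1
Step 3: DOUBLE(a) → a = 2
Step 4: DEC(a) → a = 1
Step 5: DOUBLE(a) → a = 2
Step 6: HALVE(a) → a = 1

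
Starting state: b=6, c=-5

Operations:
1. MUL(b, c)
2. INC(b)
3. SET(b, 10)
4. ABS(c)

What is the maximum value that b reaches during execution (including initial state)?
10

Values of b at each step:
Initial: b = 6
After step 1: b = -30
After step 2: b = -29
After step 3: b = 10 ← maximum
After step 4: b = 10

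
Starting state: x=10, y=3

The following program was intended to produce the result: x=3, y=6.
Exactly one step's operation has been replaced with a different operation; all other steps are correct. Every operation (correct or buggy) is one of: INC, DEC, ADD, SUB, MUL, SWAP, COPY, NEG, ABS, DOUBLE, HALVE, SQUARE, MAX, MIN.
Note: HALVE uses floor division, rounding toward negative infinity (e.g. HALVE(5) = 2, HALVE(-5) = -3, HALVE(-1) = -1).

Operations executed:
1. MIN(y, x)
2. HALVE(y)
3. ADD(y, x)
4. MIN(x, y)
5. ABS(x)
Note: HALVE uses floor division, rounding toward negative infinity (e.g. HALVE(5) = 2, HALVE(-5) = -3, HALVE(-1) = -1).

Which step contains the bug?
Step 2

Trace with buggy code:
Initial: x=10, y=3
After step 1: x=10, y=3
After step 2: x=10, y=1
After step 3: x=10, y=11
After step 4: x=10, y=11
After step 5: x=10, y=11
Actual final x=10, y=11 ≠ expected x=3, y=6.
Step 2 is the only position where a single-operation replacement can produce the expected result.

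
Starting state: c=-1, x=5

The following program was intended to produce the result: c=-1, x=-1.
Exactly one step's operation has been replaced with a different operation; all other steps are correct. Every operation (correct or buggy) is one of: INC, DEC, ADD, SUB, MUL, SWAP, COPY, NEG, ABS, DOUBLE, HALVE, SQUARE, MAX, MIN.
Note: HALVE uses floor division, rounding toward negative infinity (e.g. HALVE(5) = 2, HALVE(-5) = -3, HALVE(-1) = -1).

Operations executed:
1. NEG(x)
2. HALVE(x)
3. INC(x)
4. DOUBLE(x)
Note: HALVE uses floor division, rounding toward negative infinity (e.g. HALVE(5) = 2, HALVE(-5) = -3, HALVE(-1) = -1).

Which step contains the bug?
Step 4

Trace with buggy code:
Initial: c=-1, x=5
After step 1: c=-1, x=-5
After step 2: c=-1, x=-3
After step 3: c=-1, x=-2
After step 4: c=-1, x=-4
Actual final c=-1, x=-4 ≠ expected c=-1, x=-1.
Step 4 is the only position where a single-operation replacement can produce the expected result.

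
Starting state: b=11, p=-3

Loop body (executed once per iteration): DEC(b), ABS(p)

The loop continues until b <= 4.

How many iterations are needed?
7

Tracing iterations:
Initial: b=11, p=-3
After iteration 1: b=10, p=3
After iteration 2: b=9, p=3
After iteration 3: b=8, p=3
After iteration 4: b=7, p=3
After iteration 5: b=6, p=3
After iteration 6: b=5, p=3
After iteration 7: b=4, p=3
b <= 4 now holds, so the loop exits after 7 iterations.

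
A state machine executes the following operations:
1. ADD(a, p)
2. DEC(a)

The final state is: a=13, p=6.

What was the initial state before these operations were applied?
a=8, p=6

Working backwards:
Final state: a=13, p=6
Before step 2 (DEC(a)): a=14, p=6
Before step 1 (ADD(a, p)): a=8, p=6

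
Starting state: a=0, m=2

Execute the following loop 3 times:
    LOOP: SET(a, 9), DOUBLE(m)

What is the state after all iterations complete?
a=9, m=16

Iteration trace:
Start: a=0, m=2
After iteration 1: a=9, m=4
After iteration 2: a=9, m=8
After iteration 3: a=9, m=16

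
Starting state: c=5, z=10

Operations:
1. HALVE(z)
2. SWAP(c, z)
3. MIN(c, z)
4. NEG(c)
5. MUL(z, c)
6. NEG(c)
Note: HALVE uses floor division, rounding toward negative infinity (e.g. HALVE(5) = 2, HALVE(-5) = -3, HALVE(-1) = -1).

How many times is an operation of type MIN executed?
1

Counting MIN operations:
Step 3: MIN(c, z) ← MIN
Total: 1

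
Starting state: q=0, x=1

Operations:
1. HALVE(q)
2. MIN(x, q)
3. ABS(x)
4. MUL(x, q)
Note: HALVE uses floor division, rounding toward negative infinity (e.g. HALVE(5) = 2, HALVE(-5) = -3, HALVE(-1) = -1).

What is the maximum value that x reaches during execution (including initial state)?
1

Values of x at each step:
Initial: x = 1 ← maximum
After step 1: x = 1
After step 2: x = 0
After step 3: x = 0
After step 4: x = 0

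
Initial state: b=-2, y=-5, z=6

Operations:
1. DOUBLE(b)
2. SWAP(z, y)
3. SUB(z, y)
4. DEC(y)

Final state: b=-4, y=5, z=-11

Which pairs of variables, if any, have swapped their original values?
None

Comparing initial and final values:
b: -2 → -4
z: 6 → -11
y: -5 → 5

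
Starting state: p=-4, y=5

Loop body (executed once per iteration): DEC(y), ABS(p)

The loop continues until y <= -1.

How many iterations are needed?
6

Tracing iterations:
Initial: p=-4, y=5
After iteration 1: p=4, y=4
After iteration 2: p=4, y=3
After iteration 3: p=4, y=2
After iteration 4: p=4, y=1
After iteration 5: p=4, y=0
After iteration 6: p=4, y=-1
y <= -1 now holds, so the loop exits after 6 iterations.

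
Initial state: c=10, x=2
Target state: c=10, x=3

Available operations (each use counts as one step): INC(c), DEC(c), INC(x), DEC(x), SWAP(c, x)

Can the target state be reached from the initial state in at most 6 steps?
Yes

Path (1 step): INC(x)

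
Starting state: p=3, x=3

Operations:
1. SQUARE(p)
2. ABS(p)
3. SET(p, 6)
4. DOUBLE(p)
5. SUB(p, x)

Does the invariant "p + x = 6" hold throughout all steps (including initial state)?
No, violated after step 1

The invariant is violated after step 1.

State at each step:
Initial: p=3, x=3
After step 1: p=9, x=3
After step 2: p=9, x=3
After step 3: p=6, x=3
After step 4: p=12, x=3
After step 5: p=9, x=3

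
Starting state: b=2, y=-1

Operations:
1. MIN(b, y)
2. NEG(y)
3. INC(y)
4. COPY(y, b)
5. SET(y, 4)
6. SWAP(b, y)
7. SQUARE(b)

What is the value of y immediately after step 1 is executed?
y = -1

Tracing y through execution:
Initial: y = -1
After step 1 (MIN(b, y)): y = -1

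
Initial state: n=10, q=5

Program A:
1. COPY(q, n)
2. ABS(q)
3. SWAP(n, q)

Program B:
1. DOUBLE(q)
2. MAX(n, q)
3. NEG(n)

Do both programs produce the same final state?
No

Program A final state: n=10, q=10
Program B final state: n=-10, q=10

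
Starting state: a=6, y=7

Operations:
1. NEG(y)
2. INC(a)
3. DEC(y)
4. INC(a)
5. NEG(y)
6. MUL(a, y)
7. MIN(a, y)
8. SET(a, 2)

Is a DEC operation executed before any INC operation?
No

First DEC: step 3
First INC: step 2
Since 3 > 2, INC comes first.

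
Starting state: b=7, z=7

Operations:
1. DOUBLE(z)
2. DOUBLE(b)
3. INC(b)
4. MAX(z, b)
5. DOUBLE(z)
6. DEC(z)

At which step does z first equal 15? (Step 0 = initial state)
Step 4

Tracing z:
Initial: z = 7
After step 1: z = 14
After step 2: z = 14
After step 3: z = 14
After step 4: z = 15 ← first occurrence
After step 5: z = 30
After step 6: z = 29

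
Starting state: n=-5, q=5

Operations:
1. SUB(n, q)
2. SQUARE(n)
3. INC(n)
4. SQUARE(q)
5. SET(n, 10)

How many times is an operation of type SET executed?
1

Counting SET operations:
Step 5: SET(n, 10) ← SET
Total: 1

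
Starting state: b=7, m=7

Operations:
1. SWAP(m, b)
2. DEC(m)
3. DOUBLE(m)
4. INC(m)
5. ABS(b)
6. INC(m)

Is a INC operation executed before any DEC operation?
No

First INC: step 4
First DEC: step 2
Since 4 > 2, DEC comes first.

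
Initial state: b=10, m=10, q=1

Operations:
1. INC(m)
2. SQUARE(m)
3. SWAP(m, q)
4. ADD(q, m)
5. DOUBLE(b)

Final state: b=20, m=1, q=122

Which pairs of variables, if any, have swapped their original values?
None

Comparing initial and final values:
b: 10 → 20
m: 10 → 1
q: 1 → 122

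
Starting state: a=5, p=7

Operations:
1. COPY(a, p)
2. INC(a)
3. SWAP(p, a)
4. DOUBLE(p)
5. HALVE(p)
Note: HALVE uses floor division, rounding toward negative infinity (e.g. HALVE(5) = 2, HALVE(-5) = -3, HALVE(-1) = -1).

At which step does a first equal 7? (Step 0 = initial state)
Step 1

Tracing a:
Initial: a = 5
After step 1: a = 7 ← first occurrence
After step 2: a = 8
After step 3: a = 7
After step 4: a = 7
After step 5: a = 7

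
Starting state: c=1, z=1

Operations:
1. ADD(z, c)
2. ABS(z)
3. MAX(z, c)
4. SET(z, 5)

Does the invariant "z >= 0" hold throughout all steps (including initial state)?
Yes

The invariant holds at every step.

State at each step:
Initial: c=1, z=1
After step 1: c=1, z=2
After step 2: c=1, z=2
After step 3: c=1, z=2
After step 4: c=1, z=5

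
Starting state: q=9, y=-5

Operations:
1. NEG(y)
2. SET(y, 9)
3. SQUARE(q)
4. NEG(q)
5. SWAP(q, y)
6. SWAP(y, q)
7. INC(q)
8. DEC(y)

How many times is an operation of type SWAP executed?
2

Counting SWAP operations:
Step 5: SWAP(q, y) ← SWAP
Step 6: SWAP(y, q) ← SWAP
Total: 2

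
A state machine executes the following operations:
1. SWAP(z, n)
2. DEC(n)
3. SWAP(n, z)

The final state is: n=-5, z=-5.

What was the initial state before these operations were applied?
n=-5, z=-4

Working backwards:
Final state: n=-5, z=-5
Before step 3 (SWAP(n, z)): n=-5, z=-5
Before step 2 (DEC(n)): n=-4, z=-5
Before step 1 (SWAP(z, n)): n=-5, z=-4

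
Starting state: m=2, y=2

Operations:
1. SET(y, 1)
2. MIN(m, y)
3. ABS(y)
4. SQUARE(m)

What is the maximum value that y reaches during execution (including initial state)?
2

Values of y at each step:
Initial: y = 2 ← maximum
After step 1: y = 1
After step 2: y = 1
After step 3: y = 1
After step 4: y = 1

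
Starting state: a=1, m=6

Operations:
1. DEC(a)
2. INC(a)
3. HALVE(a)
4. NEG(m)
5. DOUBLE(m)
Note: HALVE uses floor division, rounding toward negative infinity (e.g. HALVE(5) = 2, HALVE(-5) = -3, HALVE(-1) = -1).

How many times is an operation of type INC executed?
1

Counting INC operations:
Step 2: INC(a) ← INC
Total: 1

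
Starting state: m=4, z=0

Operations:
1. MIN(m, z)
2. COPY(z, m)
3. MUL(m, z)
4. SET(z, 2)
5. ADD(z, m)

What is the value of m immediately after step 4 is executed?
m = 0

Tracing m through execution:
Initial: m = 4
After step 1 (MIN(m, z)): m = 0
After step 2 (COPY(z, m)): m = 0
After step 3 (MUL(m, z)): m = 0
After step 4 (SET(z, 2)): m = 0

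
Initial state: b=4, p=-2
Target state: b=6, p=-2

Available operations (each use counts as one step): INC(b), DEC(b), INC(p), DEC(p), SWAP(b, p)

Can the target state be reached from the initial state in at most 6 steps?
Yes

Path (2 steps): INC(b) → INC(b)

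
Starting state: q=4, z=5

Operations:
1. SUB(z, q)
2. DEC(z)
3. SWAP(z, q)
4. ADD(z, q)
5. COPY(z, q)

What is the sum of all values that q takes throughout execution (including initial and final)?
12

Values of q at each step:
Initial: q = 4
After step 1: q = 4
After step 2: q = 4
After step 3: q = 0
After step 4: q = 0
After step 5: q = 0
Sum = 4 + 4 + 4 + 0 + 0 + 0 = 12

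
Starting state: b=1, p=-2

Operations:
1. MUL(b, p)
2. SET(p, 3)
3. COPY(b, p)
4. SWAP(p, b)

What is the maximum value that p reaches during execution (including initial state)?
3

Values of p at each step:
Initial: p = -2
After step 1: p = -2
After step 2: p = 3 ← maximum
After step 3: p = 3
After step 4: p = 3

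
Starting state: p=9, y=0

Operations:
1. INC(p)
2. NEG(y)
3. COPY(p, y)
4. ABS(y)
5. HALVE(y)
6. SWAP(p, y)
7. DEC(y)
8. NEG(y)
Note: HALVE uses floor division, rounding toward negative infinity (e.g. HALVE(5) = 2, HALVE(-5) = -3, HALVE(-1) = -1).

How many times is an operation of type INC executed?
1

Counting INC operations:
Step 1: INC(p) ← INC
Total: 1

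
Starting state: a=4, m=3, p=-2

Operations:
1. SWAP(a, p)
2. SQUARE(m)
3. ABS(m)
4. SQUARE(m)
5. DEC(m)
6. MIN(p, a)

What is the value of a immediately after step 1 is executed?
a = -2

Tracing a through execution:
Initial: a = 4
After step 1 (SWAP(a, p)): a = -2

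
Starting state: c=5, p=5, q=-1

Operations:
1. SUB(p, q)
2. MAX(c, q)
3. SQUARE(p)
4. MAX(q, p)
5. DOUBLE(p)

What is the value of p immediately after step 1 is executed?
p = 6

Tracing p through execution:
Initial: p = 5
After step 1 (SUB(p, q)): p = 6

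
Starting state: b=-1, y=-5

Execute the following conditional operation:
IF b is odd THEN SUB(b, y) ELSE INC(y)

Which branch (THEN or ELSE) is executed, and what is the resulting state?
Branch: THEN, Final state: b=4, y=-5

Evaluating condition: b is odd
Condition is True, so THEN branch executes
After SUB(b, y): b=4, y=-5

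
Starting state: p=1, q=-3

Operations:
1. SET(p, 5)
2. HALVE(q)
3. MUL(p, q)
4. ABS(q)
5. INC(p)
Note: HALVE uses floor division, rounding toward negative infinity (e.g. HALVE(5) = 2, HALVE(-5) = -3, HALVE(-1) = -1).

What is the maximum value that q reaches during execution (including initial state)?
2

Values of q at each step:
Initial: q = -3
After step 1: q = -3
After step 2: q = -2
After step 3: q = -2
After step 4: q = 2 ← maximum
After step 5: q = 2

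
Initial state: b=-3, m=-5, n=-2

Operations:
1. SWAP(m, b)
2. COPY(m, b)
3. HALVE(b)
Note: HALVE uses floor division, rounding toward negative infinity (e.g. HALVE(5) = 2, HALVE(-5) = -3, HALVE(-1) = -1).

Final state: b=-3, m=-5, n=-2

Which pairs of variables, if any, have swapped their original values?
None

Comparing initial and final values:
n: -2 → -2
m: -5 → -5
b: -3 → -3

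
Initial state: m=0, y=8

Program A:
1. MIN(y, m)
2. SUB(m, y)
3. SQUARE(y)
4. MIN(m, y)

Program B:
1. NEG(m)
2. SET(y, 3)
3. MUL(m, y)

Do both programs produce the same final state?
No

Program A final state: m=0, y=0
Program B final state: m=0, y=3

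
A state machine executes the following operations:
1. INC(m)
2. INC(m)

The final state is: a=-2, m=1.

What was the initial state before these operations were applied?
a=-2, m=-1

Working backwards:
Final state: a=-2, m=1
Before step 2 (INC(m)): a=-2, m=0
Before step 1 (INC(m)): a=-2, m=-1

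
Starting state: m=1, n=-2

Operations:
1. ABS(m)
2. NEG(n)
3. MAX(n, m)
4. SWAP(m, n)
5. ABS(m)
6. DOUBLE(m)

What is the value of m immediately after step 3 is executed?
m = 1

Tracing m through execution:
Initial: m = 1
After step 1 (ABS(m)): m = 1
After step 2 (NEG(n)): m = 1
After step 3 (MAX(n, m)): m = 1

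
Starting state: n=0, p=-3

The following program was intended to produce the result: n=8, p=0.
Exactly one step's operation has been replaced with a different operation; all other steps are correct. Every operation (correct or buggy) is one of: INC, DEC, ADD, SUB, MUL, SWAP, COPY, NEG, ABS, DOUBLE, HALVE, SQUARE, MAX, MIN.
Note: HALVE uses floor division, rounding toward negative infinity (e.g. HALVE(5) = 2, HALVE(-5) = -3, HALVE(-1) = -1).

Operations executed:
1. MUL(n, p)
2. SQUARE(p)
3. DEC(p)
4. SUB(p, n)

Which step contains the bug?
Step 4

Trace with buggy code:
Initial: n=0, p=-3
After step 1: n=0, p=-3
After step 2: n=0, p=9
After step 3: n=0, p=8
After step 4: n=0, p=8
Actual final n=0, p=8 ≠ expected n=8, p=0.
Step 4 is the only position where a single-operation replacement can produce the expected result.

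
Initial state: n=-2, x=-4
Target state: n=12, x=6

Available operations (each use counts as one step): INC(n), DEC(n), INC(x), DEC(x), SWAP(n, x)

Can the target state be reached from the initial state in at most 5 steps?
No

The target state cannot be reached within 5 steps.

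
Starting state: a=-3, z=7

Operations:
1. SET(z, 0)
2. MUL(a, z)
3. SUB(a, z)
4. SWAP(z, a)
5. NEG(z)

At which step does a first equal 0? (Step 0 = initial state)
Step 2

Tracing a:
Initial: a = -3
After step 1: a = -3
After step 2: a = 0 ← first occurrence
After step 3: a = 0
After step 4: a = 0
After step 5: a = 0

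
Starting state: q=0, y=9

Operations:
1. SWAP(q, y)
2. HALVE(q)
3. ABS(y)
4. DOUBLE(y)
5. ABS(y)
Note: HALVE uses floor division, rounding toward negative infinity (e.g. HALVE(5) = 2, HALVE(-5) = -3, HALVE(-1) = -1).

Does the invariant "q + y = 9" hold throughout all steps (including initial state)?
No, violated after step 2

The invariant is violated after step 2.

State at each step:
Initial: q=0, y=9
After step 1: q=9, y=0
After step 2: q=4, y=0
After step 3: q=4, y=0
After step 4: q=4, y=0
After step 5: q=4, y=0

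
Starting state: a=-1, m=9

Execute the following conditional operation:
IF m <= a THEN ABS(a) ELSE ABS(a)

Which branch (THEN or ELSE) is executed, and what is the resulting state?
Branch: ELSE, Final state: a=1, m=9

Evaluating condition: m <= a
m = 9, a = -1
Condition is False, so ELSE branch executes
After ABS(a): a=1, m=9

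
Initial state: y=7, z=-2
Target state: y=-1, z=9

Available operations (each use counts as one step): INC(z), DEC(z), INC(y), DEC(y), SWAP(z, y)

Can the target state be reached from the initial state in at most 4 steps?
Yes

Path (4 steps): INC(z) → INC(y) → INC(y) → SWAP(z, y)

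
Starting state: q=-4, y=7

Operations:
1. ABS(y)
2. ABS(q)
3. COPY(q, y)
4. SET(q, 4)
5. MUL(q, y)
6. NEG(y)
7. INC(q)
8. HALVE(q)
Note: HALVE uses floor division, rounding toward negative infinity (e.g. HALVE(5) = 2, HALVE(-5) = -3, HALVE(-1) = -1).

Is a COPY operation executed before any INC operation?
Yes

First COPY: step 3
First INC: step 7
Since 3 < 7, COPY comes first.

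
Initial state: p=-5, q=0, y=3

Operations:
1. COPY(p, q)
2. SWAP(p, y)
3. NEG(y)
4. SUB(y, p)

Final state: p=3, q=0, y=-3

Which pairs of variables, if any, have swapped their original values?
None

Comparing initial and final values:
y: 3 → -3
q: 0 → 0
p: -5 → 3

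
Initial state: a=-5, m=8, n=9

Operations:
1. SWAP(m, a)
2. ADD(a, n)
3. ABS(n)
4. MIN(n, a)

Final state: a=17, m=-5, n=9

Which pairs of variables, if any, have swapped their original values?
None

Comparing initial and final values:
m: 8 → -5
n: 9 → 9
a: -5 → 17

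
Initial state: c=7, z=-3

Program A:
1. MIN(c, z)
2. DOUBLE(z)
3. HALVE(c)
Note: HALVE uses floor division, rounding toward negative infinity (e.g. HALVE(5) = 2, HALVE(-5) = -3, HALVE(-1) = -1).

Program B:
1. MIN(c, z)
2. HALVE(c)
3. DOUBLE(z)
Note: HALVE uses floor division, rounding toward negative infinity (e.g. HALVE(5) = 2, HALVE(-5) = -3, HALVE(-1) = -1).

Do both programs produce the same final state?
Yes

Program A final state: c=-2, z=-6
Program B final state: c=-2, z=-6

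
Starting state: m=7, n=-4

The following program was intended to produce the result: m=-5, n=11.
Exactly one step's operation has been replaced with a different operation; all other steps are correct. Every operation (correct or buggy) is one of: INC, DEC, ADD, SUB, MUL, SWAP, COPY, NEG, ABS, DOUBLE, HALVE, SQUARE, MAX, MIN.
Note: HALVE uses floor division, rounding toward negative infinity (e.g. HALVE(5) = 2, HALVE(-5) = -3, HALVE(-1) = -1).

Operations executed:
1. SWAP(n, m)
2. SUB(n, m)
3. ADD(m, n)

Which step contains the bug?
Step 3

Trace with buggy code:
Initial: m=7, n=-4
After step 1: m=-4, n=7
After step 2: m=-4, n=11
After step 3: m=7, n=11
Actual final m=7, n=11 ≠ expected m=-5, n=11.
Step 3 is the only position where a single-operation replacement can produce the expected result.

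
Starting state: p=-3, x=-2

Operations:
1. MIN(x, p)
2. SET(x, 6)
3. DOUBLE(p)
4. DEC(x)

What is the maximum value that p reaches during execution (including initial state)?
-3

Values of p at each step:
Initial: p = -3 ← maximum
After step 1: p = -3
After step 2: p = -3
After step 3: p = -6
After step 4: p = -6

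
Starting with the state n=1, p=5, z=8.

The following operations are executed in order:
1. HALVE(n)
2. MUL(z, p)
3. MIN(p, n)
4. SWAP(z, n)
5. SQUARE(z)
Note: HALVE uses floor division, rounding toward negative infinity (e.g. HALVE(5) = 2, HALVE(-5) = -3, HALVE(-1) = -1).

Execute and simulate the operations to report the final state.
{n: 40, p: 0, z: 0}

Step-by-step execution:
Initial: n=1, p=5, z=8
After step 1 (HALVE(n)): n=0, p=5, z=8
After step 2 (MUL(z, p)): n=0, p=5, z=40
After step 3 (MIN(p, n)): n=0, p=0, z=40
After step 4 (SWAP(z, n)): n=40, p=0, z=0
After step 5 (SQUARE(z)): n=40, p=0, z=0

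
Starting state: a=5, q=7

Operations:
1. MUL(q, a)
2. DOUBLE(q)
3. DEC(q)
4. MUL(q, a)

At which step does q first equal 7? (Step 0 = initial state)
Step 0

Tracing q:
Initial: q = 7 ← first occurrence
After step 1: q = 35
After step 2: q = 70
After step 3: q = 69
After step 4: q = 345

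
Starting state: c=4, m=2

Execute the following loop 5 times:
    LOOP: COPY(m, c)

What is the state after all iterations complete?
c=4, m=4

Iteration trace:
Start: c=4, m=2
After iteration 1: c=4, m=4
After iteration 2: c=4, m=4
After iteration 3: c=4, m=4
After iteration 4: c=4, m=4
After iteration 5: c=4, m=4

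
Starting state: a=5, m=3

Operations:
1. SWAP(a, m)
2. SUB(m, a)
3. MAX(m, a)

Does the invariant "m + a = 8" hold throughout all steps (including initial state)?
No, violated after step 2

The invariant is violated after step 2.

State at each step:
Initial: a=5, m=3
After step 1: a=3, m=5
After step 2: a=3, m=2
After step 3: a=3, m=3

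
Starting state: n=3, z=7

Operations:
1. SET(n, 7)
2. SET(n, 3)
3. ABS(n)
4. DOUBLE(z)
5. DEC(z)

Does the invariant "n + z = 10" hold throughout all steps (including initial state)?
No, violated after step 1

The invariant is violated after step 1.

State at each step:
Initial: n=3, z=7
After step 1: n=7, z=7
After step 2: n=3, z=7
After step 3: n=3, z=7
After step 4: n=3, z=14
After step 5: n=3, z=13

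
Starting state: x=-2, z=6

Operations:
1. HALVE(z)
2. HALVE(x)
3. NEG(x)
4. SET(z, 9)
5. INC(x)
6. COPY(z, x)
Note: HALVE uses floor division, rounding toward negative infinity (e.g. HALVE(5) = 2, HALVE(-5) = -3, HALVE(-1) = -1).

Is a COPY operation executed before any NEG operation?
No

First COPY: step 6
First NEG: step 3
Since 6 > 3, NEG comes first.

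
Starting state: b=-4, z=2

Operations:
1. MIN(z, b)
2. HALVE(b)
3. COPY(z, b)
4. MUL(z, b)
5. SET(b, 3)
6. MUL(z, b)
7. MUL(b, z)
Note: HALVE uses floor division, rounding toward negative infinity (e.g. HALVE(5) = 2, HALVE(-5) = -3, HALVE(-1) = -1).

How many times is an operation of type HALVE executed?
1

Counting HALVE operations:
Step 2: HALVE(b) ← HALVE
Total: 1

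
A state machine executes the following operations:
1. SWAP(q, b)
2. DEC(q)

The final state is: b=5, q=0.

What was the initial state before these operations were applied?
b=1, q=5

Working backwards:
Final state: b=5, q=0
Before step 2 (DEC(q)): b=5, q=1
Before step 1 (SWAP(q, b)): b=1, q=5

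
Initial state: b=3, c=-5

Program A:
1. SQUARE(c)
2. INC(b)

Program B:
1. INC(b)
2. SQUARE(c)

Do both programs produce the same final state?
Yes

Program A final state: b=4, c=25
Program B final state: b=4, c=25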